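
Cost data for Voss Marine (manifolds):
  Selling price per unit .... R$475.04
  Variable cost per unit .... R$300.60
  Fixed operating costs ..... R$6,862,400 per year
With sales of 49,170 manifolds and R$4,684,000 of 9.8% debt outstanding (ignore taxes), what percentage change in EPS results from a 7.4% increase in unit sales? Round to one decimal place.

+50.5%

Total contribution margin = 49,170 × R$174.44 = R$8,577,214.80.
EBIT = R$8,577,214.80 − R$6,862,400 = R$1,714,814.80.
After interest of R$459,032.00, pre-tax earnings = R$1,255,782.80.
DCL = total CM / (EBIT − I) = R$8,577,214.80 / R$1,255,782.80 = 6.8302.
EPS therefore changes by 6.8302 × (+7.4%) = +50.5%.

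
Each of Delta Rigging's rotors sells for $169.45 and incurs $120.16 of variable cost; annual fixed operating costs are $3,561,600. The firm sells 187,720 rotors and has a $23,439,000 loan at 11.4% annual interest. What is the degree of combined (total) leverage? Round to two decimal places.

At 187,720 units, contribution = 187,720 × $49.29 = $9,252,718.80.
Operating income = contribution − fixed costs = $9,252,718.80 − $3,561,600 = $5,691,118.80. Interest = $2,672,046.00, so EBIT − I = $3,019,072.80.
DCL = contribution ÷ (EBIT − I) = $9,252,718.80 ÷ $3,019,072.80 = 3.0648.

3.06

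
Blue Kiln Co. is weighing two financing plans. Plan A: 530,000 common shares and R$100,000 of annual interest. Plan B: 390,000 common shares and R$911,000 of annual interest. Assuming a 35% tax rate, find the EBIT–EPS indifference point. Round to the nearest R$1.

R$3,170,214

Set EPS_A = EPS_B: (EBIT − R$100,000)(1 − 0.35) ÷ 530,000 = (EBIT − R$911,000)(1 − 0.35) ÷ 390,000.
Cancelling (1 − t) and cross-multiplying: 390,000·(EBIT − 100,000) = 530,000·(EBIT − 911,000).
EBIT × (530,000 − 390,000) = 911,000 × 530,000 − 100,000 × 390,000 = 443,830,000,000, so EBIT = 443,830,000,000 ÷ 140,000 = 3,170,214.29.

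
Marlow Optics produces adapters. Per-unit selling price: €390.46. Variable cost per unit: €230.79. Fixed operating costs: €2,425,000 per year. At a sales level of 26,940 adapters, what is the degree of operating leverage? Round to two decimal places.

2.29

At 26,940 units, contribution = 26,940 × €159.67 = €4,301,509.80.
Operating income = contribution − fixed costs = €4,301,509.80 − €2,425,000 = €1,876,509.80.
DOL = contribution ÷ EBIT = €4,301,509.80 ÷ €1,876,509.80 = 2.2923.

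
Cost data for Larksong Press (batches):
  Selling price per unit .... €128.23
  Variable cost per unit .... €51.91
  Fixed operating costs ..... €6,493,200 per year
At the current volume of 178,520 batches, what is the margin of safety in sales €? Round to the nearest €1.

€11,981,989

Unit CM = price − variable cost = €128.23 − €51.91 = €76.32. Break-even units = €6,493,200 ÷ €76.32 = 85,078.62; break-even revenue = 85,078.62 × €128.23 = €10,909,630.97.
Actual sales revenue = 178,520 × €128.23 = €22,891,619.60.
Margin of safety = €22,891,619.60 − €10,909,630.97 = €11,981,989.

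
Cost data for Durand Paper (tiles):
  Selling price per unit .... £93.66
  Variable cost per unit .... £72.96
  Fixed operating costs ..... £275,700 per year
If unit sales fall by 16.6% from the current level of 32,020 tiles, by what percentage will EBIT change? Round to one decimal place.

-28.4%

At 32,020 units, contribution = 32,020 × £20.70 = £662,814.00.
EBIT = £662,814.00 − £275,700 = £387,114.00.
Degree of operating leverage = £662,814.00 / £387,114.00 = 1.7122.
%ΔEBIT = DOL × %ΔSales = 1.7122 × -16.6% = -28.4%.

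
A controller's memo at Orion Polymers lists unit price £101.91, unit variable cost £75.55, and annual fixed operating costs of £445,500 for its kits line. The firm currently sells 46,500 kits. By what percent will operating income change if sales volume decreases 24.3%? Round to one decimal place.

At 46,500 units, contribution = 46,500 × £26.36 = £1,225,740.00.
Operating income = contribution − fixed costs = £1,225,740.00 − £445,500 = £780,240.00.
So DOL = total CM / EBIT = £1,225,740.00 / £780,240.00 = 1.5710.
Operating income changes by 1.5710 × -24.3% = -38.2%.

-38.2%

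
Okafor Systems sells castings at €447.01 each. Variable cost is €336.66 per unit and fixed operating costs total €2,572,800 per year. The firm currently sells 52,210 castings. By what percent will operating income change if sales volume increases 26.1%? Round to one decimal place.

+47.2%

Total contribution margin = 52,210 × €110.35 = €5,761,373.50.
EBIT = €5,761,373.50 − €2,572,800 = €3,188,573.50.
So DOL = total CM / EBIT = €5,761,373.50 / €3,188,573.50 = 1.8069.
%ΔEBIT = DOL × %ΔSales = 1.8069 × +26.1% = +47.2%.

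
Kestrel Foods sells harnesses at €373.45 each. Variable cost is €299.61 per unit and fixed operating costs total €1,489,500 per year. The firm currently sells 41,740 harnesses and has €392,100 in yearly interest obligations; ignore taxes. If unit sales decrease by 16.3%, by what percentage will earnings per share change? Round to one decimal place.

Contribution at this volume is 41,740 × €73.84 = €3,082,081.60.
Subtracting fixed costs: EBIT = €3,082,081.60 − €1,489,500 = €1,592,581.60.
After interest of €392,100.00, pre-tax earnings = €1,200,481.60.
DCL = total CM / (EBIT − I) = €3,082,081.60 / €1,200,481.60 = 2.5674.
EPS therefore changes by 2.5674 × (-16.3%) = -41.8%.

-41.8%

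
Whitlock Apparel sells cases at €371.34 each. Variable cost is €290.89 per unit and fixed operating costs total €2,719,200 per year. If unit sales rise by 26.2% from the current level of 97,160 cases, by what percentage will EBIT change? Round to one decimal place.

+40.2%

Contribution at this volume is 97,160 × €80.45 = €7,816,522.00.
EBIT = €7,816,522.00 − €2,719,200 = €5,097,322.00.
Degree of operating leverage = €7,816,522.00 / €5,097,322.00 = 1.5335.
%ΔEBIT = DOL × %ΔSales = 1.5335 × +26.2% = +40.2%.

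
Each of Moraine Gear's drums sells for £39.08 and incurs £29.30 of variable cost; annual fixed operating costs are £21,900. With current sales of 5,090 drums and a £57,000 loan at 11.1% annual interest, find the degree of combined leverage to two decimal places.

Contribution at this volume is 5,090 × £9.78 = £49,780.20.
Subtracting fixed costs: EBIT = £49,780.20 − £21,900 = £27,880.20. Interest = £6,327.00, so EBIT − I = £21,553.20.
DCL = contribution ÷ (EBIT − I) = £49,780.20 ÷ £21,553.20 = 2.3096.

2.31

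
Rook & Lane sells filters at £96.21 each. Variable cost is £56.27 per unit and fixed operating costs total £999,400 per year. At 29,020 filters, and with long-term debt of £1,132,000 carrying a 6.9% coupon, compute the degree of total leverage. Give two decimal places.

Contribution at this volume is 29,020 × £39.94 = £1,159,058.80.
Operating income = contribution − fixed costs = £1,159,058.80 − £999,400 = £159,658.80. Interest = £78,108.00.
DOL = £1,159,058.80 ÷ £159,658.80 = 7.2596; DFL = £159,658.80 ÷ £81,550.80 = 1.9578.
DCL = DOL × DFL = 7.2596 × 1.9578 = 14.2128.

14.21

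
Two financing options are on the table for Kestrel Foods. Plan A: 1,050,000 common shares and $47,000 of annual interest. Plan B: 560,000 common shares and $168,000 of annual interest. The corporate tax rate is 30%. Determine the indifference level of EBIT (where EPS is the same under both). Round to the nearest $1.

$306,286

Set EPS_A = EPS_B: (EBIT − $47,000)(1 − 0.30) ÷ 1,050,000 = (EBIT − $168,000)(1 − 0.30) ÷ 560,000.
Cancelling (1 − t) and cross-multiplying: 560,000·(EBIT − 47,000) = 1,050,000·(EBIT − 168,000).
Solving, EBIT = (168,000·1,050,000 − 47,000·560,000) / (1,050,000 − 560,000) = 150,080,000,000 / 490,000 = 306,285.71.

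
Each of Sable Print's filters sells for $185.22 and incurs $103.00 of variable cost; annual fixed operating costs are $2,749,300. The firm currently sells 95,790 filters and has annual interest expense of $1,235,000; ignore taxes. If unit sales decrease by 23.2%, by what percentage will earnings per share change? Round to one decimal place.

At 95,790 units, contribution = 95,790 × $82.22 = $7,875,853.80.
EBIT = $7,875,853.80 − $2,749,300 = $5,126,553.80.
Interest = $1,235,000.00, so EBIT − I = $3,891,553.80.
Degree of combined leverage = contribution ÷ (EBIT − I) = $7,875,853.80 ÷ $3,891,553.80 = 2.0238.
%ΔEPS = DCL × %ΔSales = 2.0238 × -23.2% = -47.0%.

-47.0%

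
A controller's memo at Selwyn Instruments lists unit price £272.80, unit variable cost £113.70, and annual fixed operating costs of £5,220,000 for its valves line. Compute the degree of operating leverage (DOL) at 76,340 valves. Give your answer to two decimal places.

1.75

Contribution at this volume is 76,340 × £159.10 = £12,145,694.00.
Subtracting fixed costs: EBIT = £12,145,694.00 − £5,220,000 = £6,925,694.00.
Degree of operating leverage = £12,145,694.00 / £6,925,694.00 = 1.7537.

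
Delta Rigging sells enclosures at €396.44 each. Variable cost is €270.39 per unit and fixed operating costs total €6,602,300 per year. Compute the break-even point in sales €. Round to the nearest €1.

Contribution margin per unit = €396.44 − €270.39 = €126.05, a CM ratio of €126.05 ÷ €396.44 = 0.3180.
Break-even sales = FC ÷ CM ratio = €6,602,300 × €396.44 / €126.05 = €20,764,901.

€20,764,901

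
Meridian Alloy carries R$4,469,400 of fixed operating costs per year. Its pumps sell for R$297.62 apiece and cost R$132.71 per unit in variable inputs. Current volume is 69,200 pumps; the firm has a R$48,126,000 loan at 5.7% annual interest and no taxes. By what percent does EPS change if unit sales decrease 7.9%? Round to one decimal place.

-21.5%

Contribution at this volume is 69,200 × R$164.91 = R$11,411,772.00.
Operating income = contribution − fixed costs = R$11,411,772.00 − R$4,469,400 = R$6,942,372.00.
After interest of R$2,743,182.00, pre-tax earnings = R$4,199,190.00.
Degree of combined leverage = contribution ÷ (EBIT − I) = R$11,411,772.00 ÷ R$4,199,190.00 = 2.7176.
%ΔEPS = DCL × %ΔSales = 2.7176 × -7.9% = -21.5%.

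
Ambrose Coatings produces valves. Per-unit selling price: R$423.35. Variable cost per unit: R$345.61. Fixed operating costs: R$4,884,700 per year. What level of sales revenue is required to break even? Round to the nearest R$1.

R$26,600,691

CM per unit = R$423.35 − R$345.61 = R$77.74; CM ratio = R$77.74 / R$423.35 = 0.1836.
Break-even sales = FC ÷ CM ratio = R$4,884,700 × R$423.35 / R$77.74 = R$26,600,691.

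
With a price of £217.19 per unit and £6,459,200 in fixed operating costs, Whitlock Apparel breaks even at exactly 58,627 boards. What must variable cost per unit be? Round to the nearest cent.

At break-even, FC = Q × (P − VC), so P − VC = £6,459,200 ÷ 58,627 = £110.1745.
Hence VC = price − CM = £217.19 − £110.1745 = £107.02.

£107.02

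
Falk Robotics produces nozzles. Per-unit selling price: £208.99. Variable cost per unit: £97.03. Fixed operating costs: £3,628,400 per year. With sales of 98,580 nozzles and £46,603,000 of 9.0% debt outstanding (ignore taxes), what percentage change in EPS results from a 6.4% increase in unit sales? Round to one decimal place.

+22.0%

Contribution at this volume is 98,580 × £111.96 = £11,037,016.80.
EBIT = £11,037,016.80 − £3,628,400 = £7,408,616.80.
After interest of £4,194,270.00, pre-tax earnings = £3,214,346.80.
DCL = total CM / (EBIT − I) = £11,037,016.80 / £3,214,346.80 = 3.4337.
EPS therefore changes by 3.4337 × (+6.4%) = +22.0%.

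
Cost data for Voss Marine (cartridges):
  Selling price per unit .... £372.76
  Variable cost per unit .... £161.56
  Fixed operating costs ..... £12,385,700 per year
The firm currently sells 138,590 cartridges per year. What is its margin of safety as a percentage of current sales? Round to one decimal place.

57.7%

Contribution margin per unit = £372.76 − £161.56 = £211.20. Break-even units = £12,385,700 ÷ £211.20 = 58,644.41; break-even revenue = 58,644.41 × £372.76 = £21,860,291.34.
Current sales = 138,590 × £372.76 = £51,660,808.40.
Margin of safety = (£51,660,808.40 − £21,860,291.34) ÷ £51,660,808.40 = 57.7%.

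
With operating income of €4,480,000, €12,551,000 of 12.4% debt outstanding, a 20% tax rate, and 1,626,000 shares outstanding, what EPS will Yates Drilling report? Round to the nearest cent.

Interest = €1,556,324.00, so EBT = €4,480,000 − €1,556,324.00 = €2,923,676.00.
Net income = €2,923,676.00 × (1 − 0.20) = €2,338,940.80.
EPS = €2,338,940.80 ÷ 1,626,000 = €1.44.

€1.44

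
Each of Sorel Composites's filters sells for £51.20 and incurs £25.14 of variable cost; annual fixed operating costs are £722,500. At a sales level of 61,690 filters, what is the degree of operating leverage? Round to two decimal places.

1.82

Total contribution margin = 61,690 × £26.06 = £1,607,641.40.
Operating income = contribution − fixed costs = £1,607,641.40 − £722,500 = £885,141.40.
Degree of operating leverage = £1,607,641.40 / £885,141.40 = 1.8163.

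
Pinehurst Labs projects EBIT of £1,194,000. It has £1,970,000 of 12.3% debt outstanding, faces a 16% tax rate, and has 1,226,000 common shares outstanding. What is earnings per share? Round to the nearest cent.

£0.65

Pre-tax income = £1,194,000 − £242,310.00 = £951,690.00.
After tax at 16%: net income = £951,690.00 × 0.84 = £799,419.60.
Per share: £799,419.60 / 1,226,000 shares = £0.65.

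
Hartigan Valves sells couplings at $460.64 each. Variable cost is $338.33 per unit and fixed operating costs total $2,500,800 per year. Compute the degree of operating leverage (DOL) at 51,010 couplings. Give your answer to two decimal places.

1.67

At 51,010 units, contribution = 51,010 × $122.31 = $6,239,033.10.
Operating income = contribution − fixed costs = $6,239,033.10 − $2,500,800 = $3,738,233.10.
Degree of operating leverage = $6,239,033.10 / $3,738,233.10 = 1.6690.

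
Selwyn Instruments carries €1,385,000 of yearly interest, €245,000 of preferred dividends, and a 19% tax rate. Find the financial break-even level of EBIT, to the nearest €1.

Preferred dividends are paid after tax, so their pre-tax equivalent is €245,000 ÷ (1 − 0.19) = €302,469.14.
Financial break-even EBIT = interest + D_p ÷ (1 − t) = €1,385,000 + €302,469.14 = €1,687,469.14.

€1,687,469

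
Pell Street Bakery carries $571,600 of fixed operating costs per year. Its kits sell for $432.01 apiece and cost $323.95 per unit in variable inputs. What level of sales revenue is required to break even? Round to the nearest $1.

Contribution margin per unit = $432.01 − $323.95 = $108.06, a CM ratio of $108.06 ÷ $432.01 = 0.2501.
Break-even sales = FC ÷ CM ratio = $571,600 × $432.01 / $108.06 = $2,285,183.

$2,285,183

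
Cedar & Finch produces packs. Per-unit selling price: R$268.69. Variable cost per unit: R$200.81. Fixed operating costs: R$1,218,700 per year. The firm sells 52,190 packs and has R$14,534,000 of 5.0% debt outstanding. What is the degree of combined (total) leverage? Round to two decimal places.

2.22

Total contribution margin = 52,190 × R$67.88 = R$3,542,657.20.
Operating income = contribution − fixed costs = R$3,542,657.20 − R$1,218,700 = R$2,323,957.20. Interest = R$726,700.00, so EBIT − I = R$1,597,257.20.
Degree of total leverage = total CM / (EBIT − interest) = R$3,542,657.20 / R$1,597,257.20 = 2.2180.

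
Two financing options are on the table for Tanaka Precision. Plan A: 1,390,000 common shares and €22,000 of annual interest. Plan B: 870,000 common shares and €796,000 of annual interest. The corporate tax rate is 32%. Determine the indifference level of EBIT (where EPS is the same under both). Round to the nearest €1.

€2,090,962

Set EPS_A = EPS_B: (EBIT − €22,000)(1 − 0.32) ÷ 1,390,000 = (EBIT − €796,000)(1 − 0.32) ÷ 870,000.
The (1 − t) factor cancels: (EBIT − 22,000) × 870,000 = (EBIT − 796,000) × 1,390,000.
EBIT × (1,390,000 − 870,000) = 796,000 × 1,390,000 − 22,000 × 870,000 = 1,087,300,000,000, so EBIT = 1,087,300,000,000 ÷ 520,000 = 2,090,961.54.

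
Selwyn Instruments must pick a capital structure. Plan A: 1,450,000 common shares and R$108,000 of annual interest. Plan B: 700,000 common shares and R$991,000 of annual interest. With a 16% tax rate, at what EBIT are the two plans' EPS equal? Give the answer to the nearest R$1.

R$1,815,133

Set EPS_A = EPS_B: (EBIT − R$108,000)(1 − 0.16) ÷ 1,450,000 = (EBIT − R$991,000)(1 − 0.16) ÷ 700,000.
The (1 − t) factor cancels: (EBIT − 108,000) × 700,000 = (EBIT − 991,000) × 1,450,000.
Solving, EBIT = (991,000·1,450,000 − 108,000·700,000) / (1,450,000 − 700,000) = 1,361,350,000,000 / 750,000 = 1,815,133.33.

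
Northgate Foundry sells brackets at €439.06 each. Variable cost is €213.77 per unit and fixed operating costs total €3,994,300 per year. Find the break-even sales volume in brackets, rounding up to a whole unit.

Contribution margin per unit = €439.06 − €213.77 = €225.29.
Break-even Q = €3,994,300 / €225.29 = 17,729.59 → 17,730 brackets.

17,730 brackets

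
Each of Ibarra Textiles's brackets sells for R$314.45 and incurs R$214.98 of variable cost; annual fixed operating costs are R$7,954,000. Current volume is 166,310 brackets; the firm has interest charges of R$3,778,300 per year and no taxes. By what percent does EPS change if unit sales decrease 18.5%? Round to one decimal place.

-63.6%

At 166,310 units, contribution = 166,310 × R$99.47 = R$16,542,855.70.
EBIT = R$16,542,855.70 − R$7,954,000 = R$8,588,855.70.
Interest = R$3,778,300.00, so EBIT − I = R$4,810,555.70.
DCL = total CM / (EBIT − I) = R$16,542,855.70 / R$4,810,555.70 = 3.4389.
%ΔEPS = DCL × %ΔSales = 3.4389 × -18.5% = -63.6%.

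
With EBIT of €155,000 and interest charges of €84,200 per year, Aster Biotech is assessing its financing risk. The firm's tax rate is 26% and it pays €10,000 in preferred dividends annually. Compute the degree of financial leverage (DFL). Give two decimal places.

2.71

Interest = €84,200.00.
Preferred dividends grossed up pre-tax: €10,000 / (1 − 0.26) = €13,513.51.
DFL = EBIT ÷ [EBIT − I − D_p/(1−t)] = €155,000 ÷ [€155,000 − €84,200.00 − €13,513.51] = €155,000 ÷ €57,286.49 = 2.7057.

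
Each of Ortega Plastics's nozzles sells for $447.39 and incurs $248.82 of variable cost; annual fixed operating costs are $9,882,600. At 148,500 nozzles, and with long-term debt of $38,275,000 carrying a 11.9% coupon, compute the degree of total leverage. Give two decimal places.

At 148,500 units, contribution = 148,500 × $198.57 = $29,487,645.00.
EBIT = $29,487,645.00 − $9,882,600 = $19,605,045.00. Interest = $4,554,725.00.
DOL = $29,487,645.00 ÷ $19,605,045.00 = 1.5041; DFL = $19,605,045.00 ÷ $15,050,320.00 = 1.3026.
DCL = DOL × DFL = 1.5041 × 1.3026 = 1.9592.

1.96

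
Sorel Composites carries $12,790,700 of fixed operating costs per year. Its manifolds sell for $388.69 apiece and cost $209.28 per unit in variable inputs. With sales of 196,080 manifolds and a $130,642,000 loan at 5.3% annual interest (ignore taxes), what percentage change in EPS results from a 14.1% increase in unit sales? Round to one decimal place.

+32.1%

At 196,080 units, contribution = 196,080 × $179.41 = $35,178,712.80.
EBIT = $35,178,712.80 − $12,790,700 = $22,388,012.80.
After interest of $6,924,026.00, pre-tax earnings = $15,463,986.80.
Degree of combined leverage = contribution ÷ (EBIT − I) = $35,178,712.80 ÷ $15,463,986.80 = 2.2749.
EPS therefore changes by 2.2749 × (+14.1%) = +32.1%.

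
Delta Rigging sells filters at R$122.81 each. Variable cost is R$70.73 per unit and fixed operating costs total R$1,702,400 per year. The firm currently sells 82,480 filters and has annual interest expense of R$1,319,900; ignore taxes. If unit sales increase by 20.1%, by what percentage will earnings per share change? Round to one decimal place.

Total contribution margin = 82,480 × R$52.08 = R$4,295,558.40.
EBIT = R$4,295,558.40 − R$1,702,400 = R$2,593,158.40.
After interest of R$1,319,900.00, pre-tax earnings = R$1,273,258.40.
DCL = total CM / (EBIT − I) = R$4,295,558.40 / R$1,273,258.40 = 3.3737.
%ΔEPS = DCL × %ΔSales = 3.3737 × +20.1% = +67.8%.

+67.8%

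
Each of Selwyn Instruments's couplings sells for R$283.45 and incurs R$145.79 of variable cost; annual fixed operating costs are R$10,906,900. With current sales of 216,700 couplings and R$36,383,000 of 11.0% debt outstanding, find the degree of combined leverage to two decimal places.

2.00

Contribution at this volume is 216,700 × R$137.66 = R$29,830,922.00.
Operating income = contribution − fixed costs = R$29,830,922.00 − R$10,906,900 = R$18,924,022.00. Interest = R$4,002,130.00, so EBIT − I = R$14,921,892.00.
DCL = contribution ÷ (EBIT − I) = R$29,830,922.00 ÷ R$14,921,892.00 = 1.9991.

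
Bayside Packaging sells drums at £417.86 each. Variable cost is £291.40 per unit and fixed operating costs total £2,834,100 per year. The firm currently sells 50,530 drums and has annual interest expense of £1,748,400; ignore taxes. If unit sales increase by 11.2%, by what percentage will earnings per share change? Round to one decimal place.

Contribution at this volume is 50,530 × £126.46 = £6,390,023.80.
Subtracting fixed costs: EBIT = £6,390,023.80 − £2,834,100 = £3,555,923.80.
After interest of £1,748,400.00, pre-tax earnings = £1,807,523.80.
Degree of combined leverage = contribution ÷ (EBIT − I) = £6,390,023.80 ÷ £1,807,523.80 = 3.5352.
EPS therefore changes by 3.5352 × (+11.2%) = +39.6%.

+39.6%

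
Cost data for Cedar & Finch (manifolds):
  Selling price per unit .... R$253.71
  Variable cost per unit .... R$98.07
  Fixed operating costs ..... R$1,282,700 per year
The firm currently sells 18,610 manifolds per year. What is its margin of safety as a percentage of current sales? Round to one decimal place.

Contribution margin per unit = R$253.71 − R$98.07 = R$155.64. Break-even units = R$1,282,700 ÷ R$155.64 = 8,241.45; break-even revenue = 8,241.45 × R$253.71 = R$2,090,939.46.
Actual sales revenue = 18,610 × R$253.71 = R$4,721,543.10.
Margin of safety = (R$4,721,543.10 − R$2,090,939.46) ÷ R$4,721,543.10 = 55.7%.

55.7%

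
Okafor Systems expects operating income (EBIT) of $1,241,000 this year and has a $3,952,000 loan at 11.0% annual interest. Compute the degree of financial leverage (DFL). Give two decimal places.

Interest = $434,720.00.
Degree of financial leverage = EBIT / (EBIT − interest) = $1,241,000 / $806,280.00 = 1.5392.

1.54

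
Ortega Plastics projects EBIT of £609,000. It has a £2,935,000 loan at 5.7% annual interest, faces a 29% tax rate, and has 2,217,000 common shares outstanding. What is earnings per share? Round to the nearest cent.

£0.14

Pre-tax income = £609,000 − £167,295.00 = £441,705.00.
After tax at 29%: net income = £441,705.00 × 0.71 = £313,610.55.
EPS = £313,610.55 ÷ 2,217,000 = £0.14.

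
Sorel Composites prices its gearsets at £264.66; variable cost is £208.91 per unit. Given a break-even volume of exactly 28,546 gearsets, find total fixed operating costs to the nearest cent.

Unit CM = price − variable cost = £264.66 − £208.91 = £55.75.
Fixed costs = break-even units × CM = 28,546 × £55.75 = £1,591,439.50.

£1,591,439.50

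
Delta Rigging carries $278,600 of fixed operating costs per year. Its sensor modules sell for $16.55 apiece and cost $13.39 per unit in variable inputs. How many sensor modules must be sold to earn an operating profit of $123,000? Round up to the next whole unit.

127,089 sensor modules

Each unit contributes $16.55 − $13.39 = $3.16.
Need Q such that Q × $3.16 − $278,600 = $123,000, i.e. Q = $401,600 / $3.16 = 127,088.61 → 127,089.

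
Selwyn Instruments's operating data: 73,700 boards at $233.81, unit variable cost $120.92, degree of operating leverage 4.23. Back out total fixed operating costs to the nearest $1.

$6,353,092

At 73,700 units, contribution = 73,700 × $112.89 = $8,319,993.00.
Since DOL = CM ÷ EBIT, EBIT = $8,319,993.00 ÷ 4.23 = $1,966,901.42.
Fixed costs = CM − EBIT = $8,319,993.00 − $1,966,901.42 = $6,353,092.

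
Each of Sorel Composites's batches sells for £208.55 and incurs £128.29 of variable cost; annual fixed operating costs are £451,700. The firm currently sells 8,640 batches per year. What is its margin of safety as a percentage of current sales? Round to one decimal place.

Contribution margin per unit = £208.55 − £128.29 = £80.26. Break-even units = £451,700 ÷ £80.26 = 5,627.96; break-even revenue = 5,627.96 × £208.55 = £1,173,710.88.
Actual sales revenue = 8,640 × £208.55 = £1,801,872.00.
Margin of safety = (£1,801,872.00 − £1,173,710.88) ÷ £1,801,872.00 = 34.9%.

34.9%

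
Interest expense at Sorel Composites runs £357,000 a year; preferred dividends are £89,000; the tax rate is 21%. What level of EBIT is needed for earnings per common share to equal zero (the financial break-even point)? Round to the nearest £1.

Grossing the preferred dividend up to pre-tax terms: £89,000 / (1 − 0.21) = £112,658.23.
EPS = 0 when EBIT covers interest plus the pre-tax preferred burden: £357,000 + £112,658.23 = £469,658.23.

£469,658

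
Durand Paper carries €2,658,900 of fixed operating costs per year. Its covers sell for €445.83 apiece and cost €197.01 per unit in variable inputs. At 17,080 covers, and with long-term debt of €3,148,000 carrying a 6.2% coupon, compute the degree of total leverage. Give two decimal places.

At 17,080 units, contribution = 17,080 × €248.82 = €4,249,845.60.
Subtracting fixed costs: EBIT = €4,249,845.60 − €2,658,900 = €1,590,945.60. Interest = €195,176.00, so EBIT − I = €1,395,769.60.
DCL = contribution ÷ (EBIT − I) = €4,249,845.60 ÷ €1,395,769.60 = 3.0448.

3.04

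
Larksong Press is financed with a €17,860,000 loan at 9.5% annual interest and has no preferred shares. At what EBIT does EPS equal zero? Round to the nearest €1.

Annual interest = 9.5% × €17,860,000 = €1,696,700.00.
Without preferred stock the financial break-even is simply EBIT = interest = €1,696,700.00.

€1,696,700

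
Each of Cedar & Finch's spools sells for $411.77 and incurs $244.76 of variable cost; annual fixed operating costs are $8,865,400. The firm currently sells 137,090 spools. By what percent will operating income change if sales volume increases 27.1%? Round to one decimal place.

Total contribution margin = 137,090 × $167.01 = $22,895,400.90.
EBIT = $22,895,400.90 − $8,865,400 = $14,030,000.90.
Degree of operating leverage = $22,895,400.90 / $14,030,000.90 = 1.6319.
%ΔEBIT = DOL × %ΔSales = 1.6319 × +27.1% = +44.2%.

+44.2%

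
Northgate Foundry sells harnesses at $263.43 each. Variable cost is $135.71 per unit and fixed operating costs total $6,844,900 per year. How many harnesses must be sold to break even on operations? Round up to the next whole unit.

53,594 harnesses

Each unit contributes $263.43 − $135.71 = $127.72.
Break-even volume = fixed costs ÷ CM per unit = $6,844,900 ÷ $127.72 = 53,593.02, so 53,594 harnesses.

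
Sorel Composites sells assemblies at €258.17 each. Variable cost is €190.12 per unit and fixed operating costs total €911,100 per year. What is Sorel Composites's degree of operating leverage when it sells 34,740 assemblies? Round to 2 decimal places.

1.63

Contribution at this volume is 34,740 × €68.05 = €2,364,057.00.
Operating income = contribution − fixed costs = €2,364,057.00 − €911,100 = €1,452,957.00.
DOL = contribution ÷ EBIT = €2,364,057.00 ÷ €1,452,957.00 = 1.6271.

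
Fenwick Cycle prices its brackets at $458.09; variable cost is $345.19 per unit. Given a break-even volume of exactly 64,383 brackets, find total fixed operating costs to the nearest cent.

$7,268,840.70

Unit CM = price − variable cost = $458.09 − $345.19 = $112.90.
Since BE = FC / CM, FC = 64,383 × $112.90 = $7,268,840.70.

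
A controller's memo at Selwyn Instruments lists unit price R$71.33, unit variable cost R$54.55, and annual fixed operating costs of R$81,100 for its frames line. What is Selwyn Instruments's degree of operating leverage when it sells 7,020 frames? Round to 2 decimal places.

3.21

At 7,020 units, contribution = 7,020 × R$16.78 = R$117,795.60.
Subtracting fixed costs: EBIT = R$117,795.60 − R$81,100 = R$36,695.60.
Degree of operating leverage = R$117,795.60 / R$36,695.60 = 3.2101.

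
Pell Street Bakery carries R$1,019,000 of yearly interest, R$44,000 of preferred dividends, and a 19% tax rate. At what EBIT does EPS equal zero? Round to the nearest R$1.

Preferred dividends are paid after tax, so their pre-tax equivalent is R$44,000 ÷ (1 − 0.19) = R$54,320.99.
Financial break-even EBIT = interest + D_p ÷ (1 − t) = R$1,019,000 + R$54,320.99 = R$1,073,320.99.

R$1,073,321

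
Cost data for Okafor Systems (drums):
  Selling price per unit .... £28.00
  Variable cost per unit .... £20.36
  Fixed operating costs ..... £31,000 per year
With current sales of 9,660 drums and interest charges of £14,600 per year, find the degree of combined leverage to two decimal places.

2.62

Total contribution margin = 9,660 × £7.64 = £73,802.40.
Subtracting fixed costs: EBIT = £73,802.40 − £31,000 = £42,802.40. Interest = £14,600.00, so EBIT − I = £28,202.40.
DCL = contribution ÷ (EBIT − I) = £73,802.40 ÷ £28,202.40 = 2.6169.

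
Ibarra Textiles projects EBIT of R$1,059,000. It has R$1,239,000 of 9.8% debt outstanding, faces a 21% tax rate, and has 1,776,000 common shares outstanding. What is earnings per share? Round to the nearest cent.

Interest = R$121,422.00, so EBT = R$1,059,000 − R$121,422.00 = R$937,578.00.
Net income = R$937,578.00 × (1 − 0.21) = R$740,686.62.
EPS = R$740,686.62 ÷ 1,776,000 = R$0.42.

R$0.42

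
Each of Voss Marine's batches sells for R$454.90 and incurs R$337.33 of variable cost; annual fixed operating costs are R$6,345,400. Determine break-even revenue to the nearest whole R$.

R$24,551,522

Contribution margin per unit = R$454.90 − R$337.33 = R$117.57, a CM ratio of R$117.57 ÷ R$454.90 = 0.2585.
Break-even sales = FC ÷ CM ratio = R$6,345,400 × R$454.90 / R$117.57 = R$24,551,522.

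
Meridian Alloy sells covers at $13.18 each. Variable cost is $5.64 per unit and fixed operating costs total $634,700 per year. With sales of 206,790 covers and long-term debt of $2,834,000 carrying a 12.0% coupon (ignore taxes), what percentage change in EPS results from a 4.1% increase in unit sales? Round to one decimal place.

+10.9%

Total contribution margin = 206,790 × $7.54 = $1,559,196.60.
Operating income = contribution − fixed costs = $1,559,196.60 − $634,700 = $924,496.60.
Interest = $340,080.00, so EBIT − I = $584,416.60.
DCL = total CM / (EBIT − I) = $1,559,196.60 / $584,416.60 = 2.6680.
%ΔEPS = DCL × %ΔSales = 2.6680 × +4.1% = +10.9%.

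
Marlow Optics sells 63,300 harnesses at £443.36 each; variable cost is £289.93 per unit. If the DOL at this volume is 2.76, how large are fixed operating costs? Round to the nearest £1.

£6,193,235

Contribution at this volume is 63,300 × £153.43 = £9,712,119.00.
DOL = contribution / EBIT, so EBIT = £9,712,119.00 / 2.76 = £3,518,883.70.
Fixed costs = CM − EBIT = £9,712,119.00 − £3,518,883.70 = £6,193,235.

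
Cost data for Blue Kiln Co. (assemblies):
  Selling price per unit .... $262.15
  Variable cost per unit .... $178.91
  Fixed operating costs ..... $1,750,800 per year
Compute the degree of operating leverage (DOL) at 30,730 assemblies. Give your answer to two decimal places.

Contribution at this volume is 30,730 × $83.24 = $2,557,965.20.
Subtracting fixed costs: EBIT = $2,557,965.20 − $1,750,800 = $807,165.20.
DOL = contribution ÷ EBIT = $2,557,965.20 ÷ $807,165.20 = 3.1691.

3.17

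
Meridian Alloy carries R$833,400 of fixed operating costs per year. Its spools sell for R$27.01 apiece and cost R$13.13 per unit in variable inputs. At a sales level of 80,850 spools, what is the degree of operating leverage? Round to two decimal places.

Contribution at this volume is 80,850 × R$13.88 = R$1,122,198.00.
EBIT = R$1,122,198.00 − R$833,400 = R$288,798.00.
So DOL = total CM / EBIT = R$1,122,198.00 / R$288,798.00 = 3.8858.

3.89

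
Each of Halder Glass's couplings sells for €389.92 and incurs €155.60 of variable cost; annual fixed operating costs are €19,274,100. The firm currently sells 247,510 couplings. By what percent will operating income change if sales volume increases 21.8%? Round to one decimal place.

Total contribution margin = 247,510 × €234.32 = €57,996,543.20.
EBIT = €57,996,543.20 − €19,274,100 = €38,722,443.20.
So DOL = total CM / EBIT = €57,996,543.20 / €38,722,443.20 = 1.4978.
%ΔEBIT = DOL × %ΔSales = 1.4978 × +21.8% = +32.7%.

+32.7%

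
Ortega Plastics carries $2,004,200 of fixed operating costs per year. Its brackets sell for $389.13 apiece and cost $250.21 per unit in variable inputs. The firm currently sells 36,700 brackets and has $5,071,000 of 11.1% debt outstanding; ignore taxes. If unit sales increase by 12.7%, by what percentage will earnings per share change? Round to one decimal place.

At 36,700 units, contribution = 36,700 × $138.92 = $5,098,364.00.
EBIT = $5,098,364.00 − $2,004,200 = $3,094,164.00.
After interest of $562,881.00, pre-tax earnings = $2,531,283.00.
DCL = total CM / (EBIT − I) = $5,098,364.00 / $2,531,283.00 = 2.0141.
EPS therefore changes by 2.0141 × (+12.7%) = +25.6%.

+25.6%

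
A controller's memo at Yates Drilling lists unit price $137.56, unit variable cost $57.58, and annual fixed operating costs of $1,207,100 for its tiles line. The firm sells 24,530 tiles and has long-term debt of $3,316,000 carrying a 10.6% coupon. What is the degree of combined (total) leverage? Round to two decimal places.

4.86

At 24,530 units, contribution = 24,530 × $79.98 = $1,961,909.40.
Subtracting fixed costs: EBIT = $1,961,909.40 − $1,207,100 = $754,809.40. Interest = $351,496.00.
DOL = $1,961,909.40 ÷ $754,809.40 = 2.5992; DFL = $754,809.40 ÷ $403,313.40 = 1.8715.
Combined leverage = 2.5992 × 1.8715 = 4.8644.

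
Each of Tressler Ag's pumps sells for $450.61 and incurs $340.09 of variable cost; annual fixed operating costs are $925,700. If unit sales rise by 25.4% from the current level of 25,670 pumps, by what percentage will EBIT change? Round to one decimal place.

+37.7%

Contribution at this volume is 25,670 × $110.52 = $2,837,048.40.
EBIT = $2,837,048.40 − $925,700 = $1,911,348.40.
So DOL = total CM / EBIT = $2,837,048.40 / $1,911,348.40 = 1.4843.
Operating income changes by 1.4843 × +25.4% = +37.7%.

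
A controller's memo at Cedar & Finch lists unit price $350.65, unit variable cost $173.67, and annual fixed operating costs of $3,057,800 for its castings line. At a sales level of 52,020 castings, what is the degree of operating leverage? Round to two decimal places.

Total contribution margin = 52,020 × $176.98 = $9,206,499.60.
Operating income = contribution − fixed costs = $9,206,499.60 − $3,057,800 = $6,148,699.60.
So DOL = total CM / EBIT = $9,206,499.60 / $6,148,699.60 = 1.4973.

1.50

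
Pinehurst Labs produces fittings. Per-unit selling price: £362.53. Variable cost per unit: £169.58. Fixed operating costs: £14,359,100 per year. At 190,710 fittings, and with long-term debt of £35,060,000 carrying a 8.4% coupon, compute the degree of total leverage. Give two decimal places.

1.89

Total contribution margin = 190,710 × £192.95 = £36,797,494.50.
Subtracting fixed costs: EBIT = £36,797,494.50 − £14,359,100 = £22,438,394.50. Interest = £2,945,040.00, so EBIT − I = £19,493,354.50.
Degree of total leverage = total CM / (EBIT − interest) = £36,797,494.50 / £19,493,354.50 = 1.8877.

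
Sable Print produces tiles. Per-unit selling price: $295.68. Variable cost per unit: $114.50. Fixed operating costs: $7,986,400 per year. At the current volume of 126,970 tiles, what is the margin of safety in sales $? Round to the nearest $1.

$24,508,939

Contribution margin per unit = $295.68 − $114.50 = $181.18. Break-even units = $7,986,400 ÷ $181.18 = 44,079.92; break-even revenue = 44,079.92 × $295.68 = $13,033,550.90.
Actual sales revenue = 126,970 × $295.68 = $37,542,489.60.
Margin of safety = $37,542,489.60 − $13,033,550.90 = $24,508,939.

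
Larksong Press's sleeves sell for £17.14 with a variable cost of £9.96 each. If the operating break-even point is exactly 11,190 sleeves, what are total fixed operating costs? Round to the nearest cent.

£80,344.20

Each unit contributes £17.14 − £9.96 = £7.18.
Since BE = FC / CM, FC = 11,190 × £7.18 = £80,344.20.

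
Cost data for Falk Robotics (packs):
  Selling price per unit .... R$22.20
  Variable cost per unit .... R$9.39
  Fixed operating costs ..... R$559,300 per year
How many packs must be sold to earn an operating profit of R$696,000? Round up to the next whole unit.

97,994 packs

Unit CM = price − variable cost = R$22.20 − R$9.39 = R$12.81.
Need Q such that Q × R$12.81 − R$559,300 = R$696,000, i.e. Q = R$1,255,300 / R$12.81 = 97,993.75 → 97,994.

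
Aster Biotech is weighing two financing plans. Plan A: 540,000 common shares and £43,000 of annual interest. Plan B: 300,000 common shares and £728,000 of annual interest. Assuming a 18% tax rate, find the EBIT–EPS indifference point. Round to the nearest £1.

Set EPS_A = EPS_B: (EBIT − £43,000)(1 − 0.18) ÷ 540,000 = (EBIT − £728,000)(1 − 0.18) ÷ 300,000.
The (1 − t) factor cancels: (EBIT − 43,000) × 300,000 = (EBIT − 728,000) × 540,000.
EBIT × (540,000 − 300,000) = 728,000 × 540,000 − 43,000 × 300,000 = 380,220,000,000, so EBIT = 380,220,000,000 ÷ 240,000 = 1,584,250.00.

£1,584,250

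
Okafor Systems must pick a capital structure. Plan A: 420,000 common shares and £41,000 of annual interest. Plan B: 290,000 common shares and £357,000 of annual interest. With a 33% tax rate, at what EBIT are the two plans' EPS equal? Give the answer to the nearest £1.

£1,061,923

At indifference, (EBIT − 41,000)(1 − t)/420,000 = (EBIT − 357,000)(1 − t)/290,000.
Cancelling (1 − t) and cross-multiplying: 290,000·(EBIT − 41,000) = 420,000·(EBIT − 357,000).
EBIT × (420,000 − 290,000) = 357,000 × 420,000 − 41,000 × 290,000 = 138,050,000,000, so EBIT = 138,050,000,000 ÷ 130,000 = 1,061,923.08.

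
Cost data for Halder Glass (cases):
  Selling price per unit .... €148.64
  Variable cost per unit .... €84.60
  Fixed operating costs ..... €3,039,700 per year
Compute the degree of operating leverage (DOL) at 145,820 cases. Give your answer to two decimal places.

1.48

Total contribution margin = 145,820 × €64.04 = €9,338,312.80.
Operating income = contribution − fixed costs = €9,338,312.80 − €3,039,700 = €6,298,612.80.
So DOL = total CM / EBIT = €9,338,312.80 / €6,298,612.80 = 1.4826.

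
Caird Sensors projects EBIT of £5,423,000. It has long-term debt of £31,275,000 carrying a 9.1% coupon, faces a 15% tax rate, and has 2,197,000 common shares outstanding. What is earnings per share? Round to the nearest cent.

£1.00

Interest = £2,846,025.00, so EBT = £5,423,000 − £2,846,025.00 = £2,576,975.00.
Net income = £2,576,975.00 × (1 − 0.15) = £2,190,428.75.
EPS = £2,190,428.75 ÷ 2,197,000 = £1.00.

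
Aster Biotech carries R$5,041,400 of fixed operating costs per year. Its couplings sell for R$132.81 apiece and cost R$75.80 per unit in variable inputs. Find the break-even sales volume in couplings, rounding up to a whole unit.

Unit CM = price − variable cost = R$132.81 − R$75.80 = R$57.01.
Units to break even: R$5,041,400 ÷ R$57.01 = 88,430.10, rounded up to 88,431.

88,431 couplings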